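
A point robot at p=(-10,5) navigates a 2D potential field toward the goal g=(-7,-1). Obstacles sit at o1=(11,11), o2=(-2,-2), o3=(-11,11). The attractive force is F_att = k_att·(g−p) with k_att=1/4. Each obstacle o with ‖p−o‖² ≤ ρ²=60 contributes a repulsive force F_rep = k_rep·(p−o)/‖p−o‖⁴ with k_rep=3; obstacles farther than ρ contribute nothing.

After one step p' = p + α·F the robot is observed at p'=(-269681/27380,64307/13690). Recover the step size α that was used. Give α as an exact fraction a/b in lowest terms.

α = 1/5

F_att = 1/4·(g−p) = 1/4·(3,-6) = (0.7500,-1.5000)
o1: d²=477 > ρ²=60 → inactive
o2: d²=113 > ρ²=60 → inactive
o3: d²=37 ≤ ρ²=60; F_rep = 3·(1,-6)/37² = (0.0022,-0.0131)
F = F_att + ΣF_rep = (0.7522,-1.5131)
Δp = p'−p = (0.1504,-0.3026); α = Δx/Fx = (4119/27380) / (4119/5476) = 1/5
check: Δy/Fy = (-4143/13690) / (-4143/2738) = 1/5 ✓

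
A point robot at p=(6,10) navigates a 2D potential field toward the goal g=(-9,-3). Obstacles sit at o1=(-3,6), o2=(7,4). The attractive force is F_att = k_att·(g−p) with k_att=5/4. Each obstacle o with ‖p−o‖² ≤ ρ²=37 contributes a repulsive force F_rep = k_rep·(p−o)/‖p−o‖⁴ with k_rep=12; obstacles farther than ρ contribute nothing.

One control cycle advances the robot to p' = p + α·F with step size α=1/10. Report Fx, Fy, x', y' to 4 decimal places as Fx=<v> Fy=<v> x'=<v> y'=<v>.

F_att = 5/4·(g−p) = 5/4·(-15,-13) = (-18.7500,-16.2500)
o1: d²=97 > ρ²=37 → inactive
o2: d²=37 ≤ ρ²=37; F_rep = 12·(-1,6)/37² = (-0.0088,0.0526)
F = F_att + ΣF_rep = (-18.7588,-16.1974)
p' = p + 1/10·F = (4.1241,8.3803)

Fx=-18.7588 Fy=-16.1974 x'=4.1241 y'=8.3803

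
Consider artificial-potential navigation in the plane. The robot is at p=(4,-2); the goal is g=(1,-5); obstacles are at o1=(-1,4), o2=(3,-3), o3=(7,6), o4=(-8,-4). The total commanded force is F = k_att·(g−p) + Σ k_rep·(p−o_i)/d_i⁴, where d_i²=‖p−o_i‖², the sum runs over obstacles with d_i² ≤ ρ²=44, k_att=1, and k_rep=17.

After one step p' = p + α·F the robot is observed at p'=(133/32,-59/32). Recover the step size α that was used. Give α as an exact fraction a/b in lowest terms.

F_att = 1·(g−p) = 1·(-3,-3) = (-3.0000,-3.0000)
o1: d²=61 > ρ²=44 → inactive
o2: d²=2 ≤ ρ²=44; F_rep = 17·(1,1)/2² = (4.2500,4.2500)
o3: d²=73 > ρ²=44 → inactive
o4: d²=148 > ρ²=44 → inactive
F = F_att + ΣF_rep = (1.2500,1.2500)
Δp = p'−p = (0.1562,0.1562); α = Δx/Fx = (5/32) / (5/4) = 1/8
check: Δy/Fy = (5/32) / (5/4) = 1/8 ✓

α = 1/8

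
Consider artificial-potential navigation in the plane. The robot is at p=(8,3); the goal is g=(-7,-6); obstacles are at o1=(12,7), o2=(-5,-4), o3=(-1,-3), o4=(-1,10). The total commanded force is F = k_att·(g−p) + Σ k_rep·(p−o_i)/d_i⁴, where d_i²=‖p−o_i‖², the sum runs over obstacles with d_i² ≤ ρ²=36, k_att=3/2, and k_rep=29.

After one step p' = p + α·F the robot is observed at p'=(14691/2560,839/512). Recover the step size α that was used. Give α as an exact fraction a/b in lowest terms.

F_att = 3/2·(g−p) = 3/2·(-15,-9) = (-22.5000,-13.5000)
o1: d²=32 ≤ ρ²=36; F_rep = 29·(-4,-4)/32² = (-0.1133,-0.1133)
o2: d²=218 > ρ²=36 → inactive
o3: d²=117 > ρ²=36 → inactive
o4: d²=130 > ρ²=36 → inactive
F = F_att + ΣF_rep = (-22.6133,-13.6133)
Δp = p'−p = (-2.2613,-1.3613); α = Δx/Fx = (-5789/2560) / (-5789/256) = 1/10
check: Δy/Fy = (-697/512) / (-3485/256) = 1/10 ✓

α = 1/10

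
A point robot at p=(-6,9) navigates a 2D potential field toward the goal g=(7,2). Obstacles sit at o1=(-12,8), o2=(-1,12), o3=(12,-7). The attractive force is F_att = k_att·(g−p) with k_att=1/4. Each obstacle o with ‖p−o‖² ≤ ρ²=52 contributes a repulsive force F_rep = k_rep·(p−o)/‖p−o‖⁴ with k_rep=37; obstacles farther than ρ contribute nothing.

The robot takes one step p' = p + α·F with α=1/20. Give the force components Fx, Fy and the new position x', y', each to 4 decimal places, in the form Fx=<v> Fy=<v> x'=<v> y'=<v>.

F_att = 1/4·(g−p) = 1/4·(13,-7) = (3.2500,-1.7500)
o1: d²=37 ≤ ρ²=52; F_rep = 37·(6,1)/37² = (0.1622,0.0270)
o2: d²=34 ≤ ρ²=52; F_rep = 37·(-5,-3)/34² = (-0.1600,-0.0960)
o3: d²=580 > ρ²=52 → inactive
F = F_att + ΣF_rep = (3.2521,-1.8190)
p' = p + 1/20·F = (-5.8374,8.9091)

Fx=3.2521 Fy=-1.8190 x'=-5.8374 y'=8.9091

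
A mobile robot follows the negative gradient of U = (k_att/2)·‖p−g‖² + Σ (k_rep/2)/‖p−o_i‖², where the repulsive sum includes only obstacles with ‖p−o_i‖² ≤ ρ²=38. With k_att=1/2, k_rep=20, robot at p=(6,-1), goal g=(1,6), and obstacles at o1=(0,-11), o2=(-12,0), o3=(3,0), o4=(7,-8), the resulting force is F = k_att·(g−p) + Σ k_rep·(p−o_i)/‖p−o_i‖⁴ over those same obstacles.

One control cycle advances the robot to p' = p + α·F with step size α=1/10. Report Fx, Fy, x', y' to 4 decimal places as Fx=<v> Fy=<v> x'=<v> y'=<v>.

Fx=-1.9000 Fy=3.3000 x'=5.8100 y'=-0.6700

F_att = 1/2·(g−p) = 1/2·(-5,7) = (-2.5000,3.5000)
o1: d²=136 > ρ²=38 → inactive
o2: d²=325 > ρ²=38 → inactive
o3: d²=10 ≤ ρ²=38; F_rep = 20·(3,-1)/10² = (0.6000,-0.2000)
o4: d²=50 > ρ²=38 → inactive
F = F_att + ΣF_rep = (-1.9000,3.3000)
p' = p + 1/10·F = (5.8100,-0.6700)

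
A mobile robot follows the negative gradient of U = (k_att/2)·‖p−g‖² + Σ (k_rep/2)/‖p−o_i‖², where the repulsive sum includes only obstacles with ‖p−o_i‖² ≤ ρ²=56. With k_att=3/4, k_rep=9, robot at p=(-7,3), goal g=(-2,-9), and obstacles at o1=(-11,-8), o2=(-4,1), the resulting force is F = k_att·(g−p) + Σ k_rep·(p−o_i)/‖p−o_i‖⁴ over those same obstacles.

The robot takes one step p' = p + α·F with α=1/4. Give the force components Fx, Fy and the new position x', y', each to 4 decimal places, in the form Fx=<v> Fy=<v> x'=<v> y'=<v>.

Fx=3.5902 Fy=-8.8935 x'=-6.1024 y'=0.7766

F_att = 3/4·(g−p) = 3/4·(5,-12) = (3.7500,-9.0000)
o1: d²=137 > ρ²=56 → inactive
o2: d²=13 ≤ ρ²=56; F_rep = 9·(-3,2)/13² = (-0.1598,0.1065)
F = F_att + ΣF_rep = (3.5902,-8.8935)
p' = p + 1/4·F = (-6.1024,0.7766)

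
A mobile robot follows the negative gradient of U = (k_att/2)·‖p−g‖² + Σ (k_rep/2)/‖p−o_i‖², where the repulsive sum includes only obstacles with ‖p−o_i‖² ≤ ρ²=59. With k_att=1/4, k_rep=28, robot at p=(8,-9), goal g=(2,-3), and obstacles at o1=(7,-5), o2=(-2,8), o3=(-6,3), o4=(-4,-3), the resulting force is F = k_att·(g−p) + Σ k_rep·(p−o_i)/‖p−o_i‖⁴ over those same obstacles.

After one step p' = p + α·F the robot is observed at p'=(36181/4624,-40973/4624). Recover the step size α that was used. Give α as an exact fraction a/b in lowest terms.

α = 1/8

F_att = 1/4·(g−p) = 1/4·(-6,6) = (-1.5000,1.5000)
o1: d²=17 ≤ ρ²=59; F_rep = 28·(1,-4)/17² = (0.0969,-0.3875)
o2: d²=389 > ρ²=59 → inactive
o3: d²=340 > ρ²=59 → inactive
o4: d²=180 > ρ²=59 → inactive
F = F_att + ΣF_rep = (-1.4031,1.1125)
Δp = p'−p = (-0.1754,0.1391); α = Δx/Fx = (-811/4624) / (-811/578) = 1/8
check: Δy/Fy = (643/4624) / (643/578) = 1/8 ✓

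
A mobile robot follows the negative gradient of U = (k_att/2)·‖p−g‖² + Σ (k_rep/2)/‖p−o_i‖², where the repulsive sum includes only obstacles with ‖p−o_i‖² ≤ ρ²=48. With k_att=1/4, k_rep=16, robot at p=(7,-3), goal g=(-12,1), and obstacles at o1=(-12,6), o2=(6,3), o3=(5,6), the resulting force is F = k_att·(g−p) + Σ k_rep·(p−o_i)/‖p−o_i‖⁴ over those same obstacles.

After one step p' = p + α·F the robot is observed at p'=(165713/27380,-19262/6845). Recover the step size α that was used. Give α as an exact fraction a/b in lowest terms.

F_att = 1/4·(g−p) = 1/4·(-19,4) = (-4.7500,1.0000)
o1: d²=442 > ρ²=48 → inactive
o2: d²=37 ≤ ρ²=48; F_rep = 16·(1,-6)/37² = (0.0117,-0.0701)
o3: d²=85 > ρ²=48 → inactive
F = F_att + ΣF_rep = (-4.7383,0.9299)
Δp = p'−p = (-0.9477,0.1860); α = Δx/Fx = (-25947/27380) / (-25947/5476) = 1/5
check: Δy/Fy = (1273/6845) / (1273/1369) = 1/5 ✓

α = 1/5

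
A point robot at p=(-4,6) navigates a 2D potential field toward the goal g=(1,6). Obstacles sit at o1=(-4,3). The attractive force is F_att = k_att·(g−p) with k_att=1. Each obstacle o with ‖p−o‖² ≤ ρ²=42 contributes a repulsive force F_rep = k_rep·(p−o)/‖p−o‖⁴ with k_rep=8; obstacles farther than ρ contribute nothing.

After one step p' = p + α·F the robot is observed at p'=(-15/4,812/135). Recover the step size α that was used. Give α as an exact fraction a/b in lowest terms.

F_att = 1·(g−p) = 1·(5,0) = (5.0000,0.0000)
o1: d²=9 ≤ ρ²=42; F_rep = 8·(0,3)/9² = (0.0000,0.2963)
F = F_att + ΣF_rep = (5.0000,0.2963)
Δp = p'−p = (0.2500,0.0148); α = Δx/Fx = (1/4) / (5) = 1/20
check: Δy/Fy = (2/135) / (8/27) = 1/20 ✓

α = 1/20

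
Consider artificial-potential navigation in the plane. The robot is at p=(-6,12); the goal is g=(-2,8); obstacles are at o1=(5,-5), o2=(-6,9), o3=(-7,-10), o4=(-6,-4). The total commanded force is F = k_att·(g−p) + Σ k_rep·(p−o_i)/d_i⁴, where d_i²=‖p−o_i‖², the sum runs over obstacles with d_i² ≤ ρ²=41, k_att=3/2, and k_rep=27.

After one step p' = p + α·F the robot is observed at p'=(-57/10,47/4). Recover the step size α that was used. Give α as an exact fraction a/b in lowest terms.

α = 1/20

F_att = 3/2·(g−p) = 3/2·(4,-4) = (6.0000,-6.0000)
o1: d²=410 > ρ²=41 → inactive
o2: d²=9 ≤ ρ²=41; F_rep = 27·(0,3)/9² = (0.0000,1.0000)
o3: d²=485 > ρ²=41 → inactive
o4: d²=256 > ρ²=41 → inactive
F = F_att + ΣF_rep = (6.0000,-5.0000)
Δp = p'−p = (0.3000,-0.2500); α = Δx/Fx = (3/10) / (6) = 1/20
check: Δy/Fy = (-1/4) / (-5) = 1/20 ✓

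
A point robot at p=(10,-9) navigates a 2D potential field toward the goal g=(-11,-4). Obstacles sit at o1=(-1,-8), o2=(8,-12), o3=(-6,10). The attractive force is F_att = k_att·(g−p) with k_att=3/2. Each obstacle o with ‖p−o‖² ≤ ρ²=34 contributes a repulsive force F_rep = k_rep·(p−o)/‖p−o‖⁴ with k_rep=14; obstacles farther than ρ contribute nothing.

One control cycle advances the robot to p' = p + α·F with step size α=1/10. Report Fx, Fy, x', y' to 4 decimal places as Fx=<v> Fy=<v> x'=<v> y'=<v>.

F_att = 3/2·(g−p) = 3/2·(-21,5) = (-31.5000,7.5000)
o1: d²=122 > ρ²=34 → inactive
o2: d²=13 ≤ ρ²=34; F_rep = 14·(2,3)/13² = (0.1657,0.2485)
o3: d²=617 > ρ²=34 → inactive
F = F_att + ΣF_rep = (-31.3343,7.7485)
p' = p + 1/10·F = (6.8666,-8.2251)

Fx=-31.3343 Fy=7.7485 x'=6.8666 y'=-8.2251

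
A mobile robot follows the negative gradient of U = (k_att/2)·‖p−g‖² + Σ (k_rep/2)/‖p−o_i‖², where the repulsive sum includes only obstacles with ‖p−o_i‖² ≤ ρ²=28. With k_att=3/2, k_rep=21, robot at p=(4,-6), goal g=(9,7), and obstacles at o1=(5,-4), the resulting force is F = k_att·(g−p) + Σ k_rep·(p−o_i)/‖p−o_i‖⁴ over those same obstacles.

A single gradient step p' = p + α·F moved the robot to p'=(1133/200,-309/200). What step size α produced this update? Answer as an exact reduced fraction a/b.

α = 1/4

F_att = 3/2·(g−p) = 3/2·(5,13) = (7.5000,19.5000)
o1: d²=5 ≤ ρ²=28; F_rep = 21·(-1,-2)/5² = (-0.8400,-1.6800)
F = F_att + ΣF_rep = (6.6600,17.8200)
Δp = p'−p = (1.6650,4.4550); α = Δx/Fx = (333/200) / (333/50) = 1/4
check: Δy/Fy = (891/200) / (891/50) = 1/4 ✓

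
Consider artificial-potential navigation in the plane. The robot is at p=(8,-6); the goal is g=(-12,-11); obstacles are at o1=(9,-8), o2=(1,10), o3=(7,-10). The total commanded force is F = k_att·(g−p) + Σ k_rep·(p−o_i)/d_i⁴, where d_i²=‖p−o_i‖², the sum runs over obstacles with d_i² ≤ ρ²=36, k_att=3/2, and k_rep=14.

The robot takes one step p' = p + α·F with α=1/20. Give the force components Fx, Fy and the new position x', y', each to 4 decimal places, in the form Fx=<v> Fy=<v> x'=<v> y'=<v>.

F_att = 3/2·(g−p) = 3/2·(-20,-5) = (-30.0000,-7.5000)
o1: d²=5 ≤ ρ²=36; F_rep = 14·(-1,2)/5² = (-0.5600,1.1200)
o2: d²=305 > ρ²=36 → inactive
o3: d²=17 ≤ ρ²=36; F_rep = 14·(1,4)/17² = (0.0484,0.1938)
F = F_att + ΣF_rep = (-30.5116,-6.1862)
p' = p + 1/20·F = (6.4744,-6.3093)

Fx=-30.5116 Fy=-6.1862 x'=6.4744 y'=-6.3093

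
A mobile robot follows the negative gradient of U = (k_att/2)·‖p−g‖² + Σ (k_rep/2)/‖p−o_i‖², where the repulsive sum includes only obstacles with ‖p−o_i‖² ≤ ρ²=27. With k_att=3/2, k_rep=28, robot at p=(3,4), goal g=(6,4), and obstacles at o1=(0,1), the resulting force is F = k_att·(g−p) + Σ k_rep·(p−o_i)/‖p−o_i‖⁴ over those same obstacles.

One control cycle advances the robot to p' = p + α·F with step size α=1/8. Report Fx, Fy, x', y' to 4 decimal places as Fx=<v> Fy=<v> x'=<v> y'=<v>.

F_att = 3/2·(g−p) = 3/2·(3,0) = (4.5000,0.0000)
o1: d²=18 ≤ ρ²=27; F_rep = 28·(3,3)/18² = (0.2593,0.2593)
F = F_att + ΣF_rep = (4.7593,0.2593)
p' = p + 1/8·F = (3.5949,4.0324)

Fx=4.7593 Fy=0.2593 x'=3.5949 y'=4.0324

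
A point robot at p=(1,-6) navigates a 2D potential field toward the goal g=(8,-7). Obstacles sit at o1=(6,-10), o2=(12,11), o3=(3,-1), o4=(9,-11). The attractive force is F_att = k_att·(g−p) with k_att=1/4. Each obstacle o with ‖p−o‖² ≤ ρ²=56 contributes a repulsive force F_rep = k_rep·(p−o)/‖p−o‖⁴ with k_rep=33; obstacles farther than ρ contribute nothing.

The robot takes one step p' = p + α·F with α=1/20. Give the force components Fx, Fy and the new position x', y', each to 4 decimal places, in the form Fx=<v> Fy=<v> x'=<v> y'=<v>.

Fx=1.5734 Fy=-0.3677 x'=1.0787 y'=-6.0184

F_att = 1/4·(g−p) = 1/4·(7,-1) = (1.7500,-0.2500)
o1: d²=41 ≤ ρ²=56; F_rep = 33·(-5,4)/41² = (-0.0982,0.0785)
o2: d²=410 > ρ²=56 → inactive
o3: d²=29 ≤ ρ²=56; F_rep = 33·(-2,-5)/29² = (-0.0785,-0.1962)
o4: d²=89 > ρ²=56 → inactive
F = F_att + ΣF_rep = (1.5734,-0.3677)
p' = p + 1/20·F = (1.0787,-6.0184)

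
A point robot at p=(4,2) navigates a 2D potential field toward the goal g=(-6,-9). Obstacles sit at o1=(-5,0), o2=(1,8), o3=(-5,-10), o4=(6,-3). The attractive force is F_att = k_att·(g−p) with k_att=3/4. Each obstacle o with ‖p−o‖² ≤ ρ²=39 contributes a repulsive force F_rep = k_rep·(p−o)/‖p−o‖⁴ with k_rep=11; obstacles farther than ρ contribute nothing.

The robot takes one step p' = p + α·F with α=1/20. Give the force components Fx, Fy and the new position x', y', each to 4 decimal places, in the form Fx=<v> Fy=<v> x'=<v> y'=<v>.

F_att = 3/4·(g−p) = 3/4·(-10,-11) = (-7.5000,-8.2500)
o1: d²=85 > ρ²=39 → inactive
o2: d²=45 > ρ²=39 → inactive
o3: d²=225 > ρ²=39 → inactive
o4: d²=29 ≤ ρ²=39; F_rep = 11·(-2,5)/29² = (-0.0262,0.0654)
F = F_att + ΣF_rep = (-7.5262,-8.1846)
p' = p + 1/20·F = (3.6237,1.5908)

Fx=-7.5262 Fy=-8.1846 x'=3.6237 y'=1.5908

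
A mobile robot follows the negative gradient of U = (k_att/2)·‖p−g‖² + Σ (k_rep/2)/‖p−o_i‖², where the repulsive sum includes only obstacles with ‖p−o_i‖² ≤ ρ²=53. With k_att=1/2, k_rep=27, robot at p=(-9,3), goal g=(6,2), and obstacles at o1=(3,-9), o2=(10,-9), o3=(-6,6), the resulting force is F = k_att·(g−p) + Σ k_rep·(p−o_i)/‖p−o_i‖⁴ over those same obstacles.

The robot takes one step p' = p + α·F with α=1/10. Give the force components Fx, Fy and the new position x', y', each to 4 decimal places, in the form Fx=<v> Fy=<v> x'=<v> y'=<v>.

F_att = 1/2·(g−p) = 1/2·(15,-1) = (7.5000,-0.5000)
o1: d²=288 > ρ²=53 → inactive
o2: d²=505 > ρ²=53 → inactive
o3: d²=18 ≤ ρ²=53; F_rep = 27·(-3,-3)/18² = (-0.2500,-0.2500)
F = F_att + ΣF_rep = (7.2500,-0.7500)
p' = p + 1/10·F = (-8.2750,2.9250)

Fx=7.2500 Fy=-0.7500 x'=-8.2750 y'=2.9250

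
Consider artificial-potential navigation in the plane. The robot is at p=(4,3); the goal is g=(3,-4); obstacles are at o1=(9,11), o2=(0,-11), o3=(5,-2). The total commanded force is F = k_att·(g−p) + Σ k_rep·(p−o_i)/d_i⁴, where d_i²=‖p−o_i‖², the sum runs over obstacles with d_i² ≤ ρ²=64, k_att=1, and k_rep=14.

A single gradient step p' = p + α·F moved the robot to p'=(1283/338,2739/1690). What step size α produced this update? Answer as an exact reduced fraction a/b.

F_att = 1·(g−p) = 1·(-1,-7) = (-1.0000,-7.0000)
o1: d²=89 > ρ²=64 → inactive
o2: d²=212 > ρ²=64 → inactive
o3: d²=26 ≤ ρ²=64; F_rep = 14·(-1,5)/26² = (-0.0207,0.1036)
F = F_att + ΣF_rep = (-1.0207,-6.8964)
Δp = p'−p = (-0.2041,-1.3793); α = Δx/Fx = (-69/338) / (-345/338) = 1/5
check: Δy/Fy = (-2331/1690) / (-2331/338) = 1/5 ✓

α = 1/5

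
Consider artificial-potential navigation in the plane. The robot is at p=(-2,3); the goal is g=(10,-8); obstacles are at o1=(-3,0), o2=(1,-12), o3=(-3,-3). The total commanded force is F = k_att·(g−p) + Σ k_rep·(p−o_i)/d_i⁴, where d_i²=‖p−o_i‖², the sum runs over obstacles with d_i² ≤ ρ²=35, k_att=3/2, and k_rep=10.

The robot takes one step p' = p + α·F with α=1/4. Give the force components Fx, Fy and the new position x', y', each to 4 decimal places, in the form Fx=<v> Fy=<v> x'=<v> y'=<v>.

Fx=18.1000 Fy=-16.2000 x'=2.5250 y'=-1.0500

F_att = 3/2·(g−p) = 3/2·(12,-11) = (18.0000,-16.5000)
o1: d²=10 ≤ ρ²=35; F_rep = 10·(1,3)/10² = (0.1000,0.3000)
o2: d²=234 > ρ²=35 → inactive
o3: d²=37 > ρ²=35 → inactive
F = F_att + ΣF_rep = (18.1000,-16.2000)
p' = p + 1/4·F = (2.5250,-1.0500)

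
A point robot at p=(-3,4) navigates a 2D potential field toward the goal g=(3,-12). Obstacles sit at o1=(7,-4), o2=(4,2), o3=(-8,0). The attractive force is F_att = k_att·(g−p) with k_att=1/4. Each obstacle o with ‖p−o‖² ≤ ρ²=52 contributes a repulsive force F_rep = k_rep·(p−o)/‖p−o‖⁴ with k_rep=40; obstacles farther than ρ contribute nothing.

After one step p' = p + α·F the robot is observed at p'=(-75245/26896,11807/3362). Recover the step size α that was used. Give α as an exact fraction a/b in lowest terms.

α = 1/8

F_att = 1/4·(g−p) = 1/4·(6,-16) = (1.5000,-4.0000)
o1: d²=164 > ρ²=52 → inactive
o2: d²=53 > ρ²=52 → inactive
o3: d²=41 ≤ ρ²=52; F_rep = 40·(5,4)/41² = (0.1190,0.0952)
F = F_att + ΣF_rep = (1.6190,-3.9048)
Δp = p'−p = (0.2024,-0.4881); α = Δx/Fx = (5443/26896) / (5443/3362) = 1/8
check: Δy/Fy = (-1641/3362) / (-6564/1681) = 1/8 ✓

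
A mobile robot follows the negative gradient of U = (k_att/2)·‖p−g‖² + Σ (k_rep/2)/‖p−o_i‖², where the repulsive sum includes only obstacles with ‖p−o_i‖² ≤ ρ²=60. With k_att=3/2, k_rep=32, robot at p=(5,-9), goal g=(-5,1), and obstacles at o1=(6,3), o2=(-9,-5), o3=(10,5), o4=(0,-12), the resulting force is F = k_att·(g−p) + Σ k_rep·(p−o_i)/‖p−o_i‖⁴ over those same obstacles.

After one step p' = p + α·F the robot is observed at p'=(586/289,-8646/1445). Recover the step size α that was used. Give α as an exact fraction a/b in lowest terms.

F_att = 3/2·(g−p) = 3/2·(-10,10) = (-15.0000,15.0000)
o1: d²=145 > ρ²=60 → inactive
o2: d²=212 > ρ²=60 → inactive
o3: d²=221 > ρ²=60 → inactive
o4: d²=34 ≤ ρ²=60; F_rep = 32·(5,3)/34² = (0.1384,0.0830)
F = F_att + ΣF_rep = (-14.8616,15.0830)
Δp = p'−p = (-2.9723,3.0166); α = Δx/Fx = (-859/289) / (-4295/289) = 1/5
check: Δy/Fy = (4359/1445) / (4359/289) = 1/5 ✓

α = 1/5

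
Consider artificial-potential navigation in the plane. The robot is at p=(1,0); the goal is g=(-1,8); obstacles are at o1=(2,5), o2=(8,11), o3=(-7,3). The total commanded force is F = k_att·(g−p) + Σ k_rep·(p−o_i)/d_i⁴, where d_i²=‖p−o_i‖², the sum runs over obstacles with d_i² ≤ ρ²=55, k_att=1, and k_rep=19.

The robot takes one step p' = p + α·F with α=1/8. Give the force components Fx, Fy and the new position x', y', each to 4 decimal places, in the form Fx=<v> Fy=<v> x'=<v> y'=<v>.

F_att = 1·(g−p) = 1·(-2,8) = (-2.0000,8.0000)
o1: d²=26 ≤ ρ²=55; F_rep = 19·(-1,-5)/26² = (-0.0281,-0.1405)
o2: d²=170 > ρ²=55 → inactive
o3: d²=73 > ρ²=55 → inactive
F = F_att + ΣF_rep = (-2.0281,7.8595)
p' = p + 1/8·F = (0.7465,0.9824)

Fx=-2.0281 Fy=7.8595 x'=0.7465 y'=0.9824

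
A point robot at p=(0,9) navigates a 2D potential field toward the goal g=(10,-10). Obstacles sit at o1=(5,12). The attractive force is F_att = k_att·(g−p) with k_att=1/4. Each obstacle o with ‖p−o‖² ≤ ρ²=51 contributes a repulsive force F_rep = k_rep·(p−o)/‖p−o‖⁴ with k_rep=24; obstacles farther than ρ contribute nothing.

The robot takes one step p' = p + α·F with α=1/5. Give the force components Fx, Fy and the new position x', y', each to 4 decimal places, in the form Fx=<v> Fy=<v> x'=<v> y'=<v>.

F_att = 1/4·(g−p) = 1/4·(10,-19) = (2.5000,-4.7500)
o1: d²=34 ≤ ρ²=51; F_rep = 24·(-5,-3)/34² = (-0.1038,-0.0623)
F = F_att + ΣF_rep = (2.3962,-4.8123)
p' = p + 1/5·F = (0.4792,8.0375)

Fx=2.3962 Fy=-4.8123 x'=0.4792 y'=8.0375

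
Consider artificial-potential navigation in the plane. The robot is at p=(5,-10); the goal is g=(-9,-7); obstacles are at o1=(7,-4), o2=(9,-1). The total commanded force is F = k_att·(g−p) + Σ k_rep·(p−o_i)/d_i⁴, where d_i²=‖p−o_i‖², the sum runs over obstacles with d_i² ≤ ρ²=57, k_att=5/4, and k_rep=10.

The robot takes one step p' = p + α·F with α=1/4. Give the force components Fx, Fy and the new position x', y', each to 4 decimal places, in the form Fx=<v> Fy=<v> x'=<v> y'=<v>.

Fx=-17.5125 Fy=3.7125 x'=0.6219 y'=-9.0719

F_att = 5/4·(g−p) = 5/4·(-14,3) = (-17.5000,3.7500)
o1: d²=40 ≤ ρ²=57; F_rep = 10·(-2,-6)/40² = (-0.0125,-0.0375)
o2: d²=97 > ρ²=57 → inactive
F = F_att + ΣF_rep = (-17.5125,3.7125)
p' = p + 1/4·F = (0.6219,-9.0719)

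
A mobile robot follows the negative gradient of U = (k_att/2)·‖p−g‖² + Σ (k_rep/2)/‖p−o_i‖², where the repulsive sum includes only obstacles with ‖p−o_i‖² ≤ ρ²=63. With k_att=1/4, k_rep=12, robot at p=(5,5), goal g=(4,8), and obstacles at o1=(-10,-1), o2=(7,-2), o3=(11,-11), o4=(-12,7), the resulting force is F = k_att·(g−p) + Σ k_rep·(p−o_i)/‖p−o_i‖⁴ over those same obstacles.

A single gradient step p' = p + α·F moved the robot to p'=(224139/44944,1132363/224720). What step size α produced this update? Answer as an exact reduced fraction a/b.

F_att = 1/4·(g−p) = 1/4·(-1,3) = (-0.2500,0.7500)
o1: d²=261 > ρ²=63 → inactive
o2: d²=53 ≤ ρ²=63; F_rep = 12·(-2,7)/53² = (-0.0085,0.0299)
o3: d²=292 > ρ²=63 → inactive
o4: d²=293 > ρ²=63 → inactive
F = F_att + ΣF_rep = (-0.2585,0.7799)
Δp = p'−p = (-0.0129,0.0390); α = Δx/Fx = (-581/44944) / (-2905/11236) = 1/20
check: Δy/Fy = (8763/224720) / (8763/11236) = 1/20 ✓

α = 1/20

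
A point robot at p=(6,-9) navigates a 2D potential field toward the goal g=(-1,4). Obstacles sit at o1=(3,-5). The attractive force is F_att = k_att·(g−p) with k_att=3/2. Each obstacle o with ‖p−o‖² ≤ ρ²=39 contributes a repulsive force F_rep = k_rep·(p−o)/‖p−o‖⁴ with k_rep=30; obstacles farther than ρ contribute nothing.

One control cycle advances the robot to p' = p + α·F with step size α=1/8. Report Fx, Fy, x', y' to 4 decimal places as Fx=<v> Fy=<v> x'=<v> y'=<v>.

Fx=-10.3560 Fy=19.3080 x'=4.7055 y'=-6.5865

F_att = 3/2·(g−p) = 3/2·(-7,13) = (-10.5000,19.5000)
o1: d²=25 ≤ ρ²=39; F_rep = 30·(3,-4)/25² = (0.1440,-0.1920)
F = F_att + ΣF_rep = (-10.3560,19.3080)
p' = p + 1/8·F = (4.7055,-6.5865)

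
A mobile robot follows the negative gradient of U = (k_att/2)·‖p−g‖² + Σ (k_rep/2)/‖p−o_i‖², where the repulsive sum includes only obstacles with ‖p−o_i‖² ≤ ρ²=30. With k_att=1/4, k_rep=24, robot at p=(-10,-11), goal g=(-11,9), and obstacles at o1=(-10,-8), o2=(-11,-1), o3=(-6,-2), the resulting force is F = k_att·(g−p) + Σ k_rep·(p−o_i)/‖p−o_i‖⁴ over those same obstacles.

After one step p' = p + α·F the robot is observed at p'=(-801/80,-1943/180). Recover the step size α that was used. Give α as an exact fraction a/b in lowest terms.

α = 1/20

F_att = 1/4·(g−p) = 1/4·(-1,20) = (-0.2500,5.0000)
o1: d²=9 ≤ ρ²=30; F_rep = 24·(0,-3)/9² = (0.0000,-0.8889)
o2: d²=101 > ρ²=30 → inactive
o3: d²=97 > ρ²=30 → inactive
F = F_att + ΣF_rep = (-0.2500,4.1111)
Δp = p'−p = (-0.0125,0.2056); α = Δx/Fx = (-1/80) / (-1/4) = 1/20
check: Δy/Fy = (37/180) / (37/9) = 1/20 ✓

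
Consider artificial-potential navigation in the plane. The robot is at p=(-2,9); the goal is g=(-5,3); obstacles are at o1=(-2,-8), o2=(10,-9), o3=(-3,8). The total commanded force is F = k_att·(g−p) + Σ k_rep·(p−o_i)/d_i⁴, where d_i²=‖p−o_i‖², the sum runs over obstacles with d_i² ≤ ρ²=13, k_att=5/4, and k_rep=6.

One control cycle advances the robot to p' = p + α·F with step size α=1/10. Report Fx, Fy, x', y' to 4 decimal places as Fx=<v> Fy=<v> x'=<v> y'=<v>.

Fx=-2.2500 Fy=-6.0000 x'=-2.2250 y'=8.4000

F_att = 5/4·(g−p) = 5/4·(-3,-6) = (-3.7500,-7.5000)
o1: d²=289 > ρ²=13 → inactive
o2: d²=468 > ρ²=13 → inactive
o3: d²=2 ≤ ρ²=13; F_rep = 6·(1,1)/2² = (1.5000,1.5000)
F = F_att + ΣF_rep = (-2.2500,-6.0000)
p' = p + 1/10·F = (-2.2250,8.4000)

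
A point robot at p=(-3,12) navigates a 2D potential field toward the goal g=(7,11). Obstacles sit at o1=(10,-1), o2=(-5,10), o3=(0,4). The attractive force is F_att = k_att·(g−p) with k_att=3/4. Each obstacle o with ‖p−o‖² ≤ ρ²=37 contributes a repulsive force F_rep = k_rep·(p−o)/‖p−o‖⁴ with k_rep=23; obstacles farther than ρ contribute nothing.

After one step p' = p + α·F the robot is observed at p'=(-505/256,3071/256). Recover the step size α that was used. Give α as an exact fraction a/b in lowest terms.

α = 1/8

F_att = 3/4·(g−p) = 3/4·(10,-1) = (7.5000,-0.7500)
o1: d²=338 > ρ²=37 → inactive
o2: d²=8 ≤ ρ²=37; F_rep = 23·(2,2)/8² = (0.7188,0.7188)
o3: d²=73 > ρ²=37 → inactive
F = F_att + ΣF_rep = (8.2188,-0.0312)
Δp = p'−p = (1.0273,-0.0039); α = Δx/Fx = (263/256) / (263/32) = 1/8
check: Δy/Fy = (-1/256) / (-1/32) = 1/8 ✓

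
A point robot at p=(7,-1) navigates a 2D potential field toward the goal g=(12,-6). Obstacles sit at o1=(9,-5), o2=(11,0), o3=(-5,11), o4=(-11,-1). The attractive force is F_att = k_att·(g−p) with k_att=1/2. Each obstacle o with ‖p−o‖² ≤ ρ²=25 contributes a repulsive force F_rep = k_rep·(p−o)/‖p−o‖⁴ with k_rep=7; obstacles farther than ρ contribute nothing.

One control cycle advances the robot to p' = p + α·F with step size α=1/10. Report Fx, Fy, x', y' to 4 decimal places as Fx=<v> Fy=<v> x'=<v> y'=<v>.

F_att = 1/2·(g−p) = 1/2·(5,-5) = (2.5000,-2.5000)
o1: d²=20 ≤ ρ²=25; F_rep = 7·(-2,4)/20² = (-0.0350,0.0700)
o2: d²=17 ≤ ρ²=25; F_rep = 7·(-4,-1)/17² = (-0.0969,-0.0242)
o3: d²=288 > ρ²=25 → inactive
o4: d²=324 > ρ²=25 → inactive
F = F_att + ΣF_rep = (2.3681,-2.4542)
p' = p + 1/10·F = (7.2368,-1.2454)

Fx=2.3681 Fy=-2.4542 x'=7.2368 y'=-1.2454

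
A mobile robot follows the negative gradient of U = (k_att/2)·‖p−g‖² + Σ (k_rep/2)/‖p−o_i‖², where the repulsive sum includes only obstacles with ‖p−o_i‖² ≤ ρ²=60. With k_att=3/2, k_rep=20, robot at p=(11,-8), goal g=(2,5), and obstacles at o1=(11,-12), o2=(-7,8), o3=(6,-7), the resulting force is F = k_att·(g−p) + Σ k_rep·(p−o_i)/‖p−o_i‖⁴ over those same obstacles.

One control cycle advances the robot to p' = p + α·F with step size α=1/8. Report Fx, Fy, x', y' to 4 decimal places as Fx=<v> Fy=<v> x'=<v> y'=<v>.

F_att = 3/2·(g−p) = 3/2·(-9,13) = (-13.5000,19.5000)
o1: d²=16 ≤ ρ²=60; F_rep = 20·(0,4)/16² = (0.0000,0.3125)
o2: d²=580 > ρ²=60 → inactive
o3: d²=26 ≤ ρ²=60; F_rep = 20·(5,-1)/26² = (0.1479,-0.0296)
F = F_att + ΣF_rep = (-13.3521,19.7829)
p' = p + 1/8·F = (9.3310,-5.5271)

Fx=-13.3521 Fy=19.7829 x'=9.3310 y'=-5.5271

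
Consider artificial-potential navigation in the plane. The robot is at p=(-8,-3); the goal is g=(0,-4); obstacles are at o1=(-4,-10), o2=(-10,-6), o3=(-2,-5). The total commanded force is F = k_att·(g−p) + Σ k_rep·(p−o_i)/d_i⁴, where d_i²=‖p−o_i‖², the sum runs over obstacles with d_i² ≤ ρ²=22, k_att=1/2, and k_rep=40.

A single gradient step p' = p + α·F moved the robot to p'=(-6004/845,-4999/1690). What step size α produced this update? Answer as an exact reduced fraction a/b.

F_att = 1/2·(g−p) = 1/2·(8,-1) = (4.0000,-0.5000)
o1: d²=65 > ρ²=22 → inactive
o2: d²=13 ≤ ρ²=22; F_rep = 40·(2,3)/13² = (0.4734,0.7101)
o3: d²=40 > ρ²=22 → inactive
F = F_att + ΣF_rep = (4.4734,0.2101)
Δp = p'−p = (0.8947,0.0420); α = Δx/Fx = (756/845) / (756/169) = 1/5
check: Δy/Fy = (71/1690) / (71/338) = 1/5 ✓

α = 1/5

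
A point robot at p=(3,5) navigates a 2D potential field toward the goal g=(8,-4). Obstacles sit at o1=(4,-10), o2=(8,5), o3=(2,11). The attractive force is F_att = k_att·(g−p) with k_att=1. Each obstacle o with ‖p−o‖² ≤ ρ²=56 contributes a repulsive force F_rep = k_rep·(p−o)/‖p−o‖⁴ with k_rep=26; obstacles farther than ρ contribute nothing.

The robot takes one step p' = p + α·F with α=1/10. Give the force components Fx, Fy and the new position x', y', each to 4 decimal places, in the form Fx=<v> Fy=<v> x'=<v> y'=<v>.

F_att = 1·(g−p) = 1·(5,-9) = (5.0000,-9.0000)
o1: d²=226 > ρ²=56 → inactive
o2: d²=25 ≤ ρ²=56; F_rep = 26·(-5,0)/25² = (-0.2080,0.0000)
o3: d²=37 ≤ ρ²=56; F_rep = 26·(1,-6)/37² = (0.0190,-0.1140)
F = F_att + ΣF_rep = (4.8110,-9.1140)
p' = p + 1/10·F = (3.4811,4.0886)

Fx=4.8110 Fy=-9.1140 x'=3.4811 y'=4.0886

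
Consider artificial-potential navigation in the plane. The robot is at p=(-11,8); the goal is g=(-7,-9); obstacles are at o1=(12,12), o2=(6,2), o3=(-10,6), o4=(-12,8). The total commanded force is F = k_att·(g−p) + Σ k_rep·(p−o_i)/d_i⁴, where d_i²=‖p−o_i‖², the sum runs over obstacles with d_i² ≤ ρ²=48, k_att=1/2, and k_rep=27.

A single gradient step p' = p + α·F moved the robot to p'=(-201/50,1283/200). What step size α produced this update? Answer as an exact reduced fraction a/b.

F_att = 1/2·(g−p) = 1/2·(4,-17) = (2.0000,-8.5000)
o1: d²=545 > ρ²=48 → inactive
o2: d²=325 > ρ²=48 → inactive
o3: d²=5 ≤ ρ²=48; F_rep = 27·(-1,2)/5² = (-1.0800,2.1600)
o4: d²=1 ≤ ρ²=48; F_rep = 27·(1,0)/1² = (27.0000,0.0000)
F = F_att + ΣF_rep = (27.9200,-6.3400)
Δp = p'−p = (6.9800,-1.5850); α = Δx/Fx = (349/50) / (698/25) = 1/4
check: Δy/Fy = (-317/200) / (-317/50) = 1/4 ✓

α = 1/4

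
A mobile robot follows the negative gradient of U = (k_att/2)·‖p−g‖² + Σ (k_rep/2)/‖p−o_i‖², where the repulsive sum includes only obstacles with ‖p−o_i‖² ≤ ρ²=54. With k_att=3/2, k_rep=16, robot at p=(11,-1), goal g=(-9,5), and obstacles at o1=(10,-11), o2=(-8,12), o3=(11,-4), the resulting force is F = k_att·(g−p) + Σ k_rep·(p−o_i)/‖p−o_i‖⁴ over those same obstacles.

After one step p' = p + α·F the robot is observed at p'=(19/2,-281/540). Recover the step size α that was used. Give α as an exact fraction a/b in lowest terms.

α = 1/20

F_att = 3/2·(g−p) = 3/2·(-20,6) = (-30.0000,9.0000)
o1: d²=101 > ρ²=54 → inactive
o2: d²=530 > ρ²=54 → inactive
o3: d²=9 ≤ ρ²=54; F_rep = 16·(0,3)/9² = (0.0000,0.5926)
F = F_att + ΣF_rep = (-30.0000,9.5926)
Δp = p'−p = (-1.5000,0.4796); α = Δx/Fx = (-3/2) / (-30) = 1/20
check: Δy/Fy = (259/540) / (259/27) = 1/20 ✓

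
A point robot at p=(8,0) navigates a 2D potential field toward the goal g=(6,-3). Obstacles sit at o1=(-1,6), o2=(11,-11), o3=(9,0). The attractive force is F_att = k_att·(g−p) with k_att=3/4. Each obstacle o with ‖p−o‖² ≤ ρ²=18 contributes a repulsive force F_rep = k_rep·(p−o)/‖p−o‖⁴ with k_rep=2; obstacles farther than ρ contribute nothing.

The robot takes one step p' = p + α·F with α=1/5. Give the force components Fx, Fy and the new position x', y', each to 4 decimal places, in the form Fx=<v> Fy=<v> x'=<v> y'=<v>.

Fx=-3.5000 Fy=-2.2500 x'=7.3000 y'=-0.4500

F_att = 3/4·(g−p) = 3/4·(-2,-3) = (-1.5000,-2.2500)
o1: d²=117 > ρ²=18 → inactive
o2: d²=130 > ρ²=18 → inactive
o3: d²=1 ≤ ρ²=18; F_rep = 2·(-1,0)/1² = (-2.0000,0.0000)
F = F_att + ΣF_rep = (-3.5000,-2.2500)
p' = p + 1/5·F = (7.3000,-0.4500)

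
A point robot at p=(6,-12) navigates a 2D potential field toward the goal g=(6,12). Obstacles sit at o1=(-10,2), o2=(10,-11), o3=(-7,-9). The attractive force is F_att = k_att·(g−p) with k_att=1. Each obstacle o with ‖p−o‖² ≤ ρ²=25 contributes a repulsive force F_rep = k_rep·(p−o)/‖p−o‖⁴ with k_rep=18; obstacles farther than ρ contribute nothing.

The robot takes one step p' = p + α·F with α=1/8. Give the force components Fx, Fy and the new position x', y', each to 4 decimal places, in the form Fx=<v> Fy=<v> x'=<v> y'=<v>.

Fx=-0.2491 Fy=23.9377 x'=5.9689 y'=-9.0078

F_att = 1·(g−p) = 1·(0,24) = (0.0000,24.0000)
o1: d²=452 > ρ²=25 → inactive
o2: d²=17 ≤ ρ²=25; F_rep = 18·(-4,-1)/17² = (-0.2491,-0.0623)
o3: d²=178 > ρ²=25 → inactive
F = F_att + ΣF_rep = (-0.2491,23.9377)
p' = p + 1/8·F = (5.9689,-9.0078)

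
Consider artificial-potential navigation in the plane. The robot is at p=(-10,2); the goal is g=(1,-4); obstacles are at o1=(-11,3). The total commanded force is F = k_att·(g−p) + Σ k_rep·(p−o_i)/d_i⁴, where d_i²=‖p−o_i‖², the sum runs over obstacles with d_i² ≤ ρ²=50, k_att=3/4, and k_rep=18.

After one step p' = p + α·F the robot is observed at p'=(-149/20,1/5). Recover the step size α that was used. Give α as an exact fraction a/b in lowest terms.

F_att = 3/4·(g−p) = 3/4·(11,-6) = (8.2500,-4.5000)
o1: d²=2 ≤ ρ²=50; F_rep = 18·(1,-1)/2² = (4.5000,-4.5000)
F = F_att + ΣF_rep = (12.7500,-9.0000)
Δp = p'−p = (2.5500,-1.8000); α = Δx/Fx = (51/20) / (51/4) = 1/5
check: Δy/Fy = (-9/5) / (-9) = 1/5 ✓

α = 1/5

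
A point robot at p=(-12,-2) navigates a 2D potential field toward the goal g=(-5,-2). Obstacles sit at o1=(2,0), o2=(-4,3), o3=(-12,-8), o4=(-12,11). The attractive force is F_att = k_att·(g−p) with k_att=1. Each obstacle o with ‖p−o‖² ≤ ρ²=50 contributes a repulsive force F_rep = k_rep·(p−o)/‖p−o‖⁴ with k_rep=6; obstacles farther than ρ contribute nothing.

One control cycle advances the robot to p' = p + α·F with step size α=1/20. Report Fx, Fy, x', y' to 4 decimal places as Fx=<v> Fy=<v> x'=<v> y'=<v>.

F_att = 1·(g−p) = 1·(7,0) = (7.0000,0.0000)
o1: d²=200 > ρ²=50 → inactive
o2: d²=89 > ρ²=50 → inactive
o3: d²=36 ≤ ρ²=50; F_rep = 6·(0,6)/36² = (0.0000,0.0278)
o4: d²=169 > ρ²=50 → inactive
F = F_att + ΣF_rep = (7.0000,0.0278)
p' = p + 1/20·F = (-11.6500,-1.9986)

Fx=7.0000 Fy=0.0278 x'=-11.6500 y'=-1.9986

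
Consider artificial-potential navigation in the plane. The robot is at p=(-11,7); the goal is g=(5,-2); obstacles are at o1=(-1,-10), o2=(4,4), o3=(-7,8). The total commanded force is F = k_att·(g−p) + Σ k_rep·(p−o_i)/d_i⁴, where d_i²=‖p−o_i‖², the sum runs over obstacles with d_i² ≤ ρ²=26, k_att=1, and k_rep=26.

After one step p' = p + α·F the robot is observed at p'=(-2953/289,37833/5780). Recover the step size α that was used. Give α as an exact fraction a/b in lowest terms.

α = 1/20

F_att = 1·(g−p) = 1·(16,-9) = (16.0000,-9.0000)
o1: d²=389 > ρ²=26 → inactive
o2: d²=234 > ρ²=26 → inactive
o3: d²=17 ≤ ρ²=26; F_rep = 26·(-4,-1)/17² = (-0.3599,-0.0900)
F = F_att + ΣF_rep = (15.6401,-9.0900)
Δp = p'−p = (0.7820,-0.4545); α = Δx/Fx = (226/289) / (4520/289) = 1/20
check: Δy/Fy = (-2627/5780) / (-2627/289) = 1/20 ✓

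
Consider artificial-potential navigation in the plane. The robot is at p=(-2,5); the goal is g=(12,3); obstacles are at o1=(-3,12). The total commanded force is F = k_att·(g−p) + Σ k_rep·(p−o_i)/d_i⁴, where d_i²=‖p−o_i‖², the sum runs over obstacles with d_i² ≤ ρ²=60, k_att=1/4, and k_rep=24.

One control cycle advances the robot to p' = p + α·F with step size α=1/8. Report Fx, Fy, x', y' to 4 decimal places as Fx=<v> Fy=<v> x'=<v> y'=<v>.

Fx=3.5096 Fy=-0.5672 x'=-1.5613 y'=4.9291

F_att = 1/4·(g−p) = 1/4·(14,-2) = (3.5000,-0.5000)
o1: d²=50 ≤ ρ²=60; F_rep = 24·(1,-7)/50² = (0.0096,-0.0672)
F = F_att + ΣF_rep = (3.5096,-0.5672)
p' = p + 1/8·F = (-1.5613,4.9291)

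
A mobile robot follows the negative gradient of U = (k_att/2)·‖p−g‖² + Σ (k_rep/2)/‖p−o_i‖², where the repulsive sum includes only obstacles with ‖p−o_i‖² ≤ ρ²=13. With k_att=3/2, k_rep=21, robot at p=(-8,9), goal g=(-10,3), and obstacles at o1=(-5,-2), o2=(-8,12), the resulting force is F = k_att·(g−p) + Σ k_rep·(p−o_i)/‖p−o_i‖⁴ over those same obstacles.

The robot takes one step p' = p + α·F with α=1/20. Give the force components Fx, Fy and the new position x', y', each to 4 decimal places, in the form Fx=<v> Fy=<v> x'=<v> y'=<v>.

Fx=-3.0000 Fy=-9.7778 x'=-8.1500 y'=8.5111

F_att = 3/2·(g−p) = 3/2·(-2,-6) = (-3.0000,-9.0000)
o1: d²=130 > ρ²=13 → inactive
o2: d²=9 ≤ ρ²=13; F_rep = 21·(0,-3)/9² = (0.0000,-0.7778)
F = F_att + ΣF_rep = (-3.0000,-9.7778)
p' = p + 1/20·F = (-8.1500,8.5111)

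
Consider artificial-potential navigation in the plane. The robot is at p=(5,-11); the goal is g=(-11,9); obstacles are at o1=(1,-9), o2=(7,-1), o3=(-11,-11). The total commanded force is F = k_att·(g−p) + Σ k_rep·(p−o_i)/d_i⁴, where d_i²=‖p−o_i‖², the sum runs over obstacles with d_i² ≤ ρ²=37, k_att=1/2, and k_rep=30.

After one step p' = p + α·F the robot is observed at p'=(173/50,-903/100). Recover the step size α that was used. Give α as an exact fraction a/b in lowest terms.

α = 1/5

F_att = 1/2·(g−p) = 1/2·(-16,20) = (-8.0000,10.0000)
o1: d²=20 ≤ ρ²=37; F_rep = 30·(4,-2)/20² = (0.3000,-0.1500)
o2: d²=104 > ρ²=37 → inactive
o3: d²=256 > ρ²=37 → inactive
F = F_att + ΣF_rep = (-7.7000,9.8500)
Δp = p'−p = (-1.5400,1.9700); α = Δx/Fx = (-77/50) / (-77/10) = 1/5
check: Δy/Fy = (197/100) / (197/20) = 1/5 ✓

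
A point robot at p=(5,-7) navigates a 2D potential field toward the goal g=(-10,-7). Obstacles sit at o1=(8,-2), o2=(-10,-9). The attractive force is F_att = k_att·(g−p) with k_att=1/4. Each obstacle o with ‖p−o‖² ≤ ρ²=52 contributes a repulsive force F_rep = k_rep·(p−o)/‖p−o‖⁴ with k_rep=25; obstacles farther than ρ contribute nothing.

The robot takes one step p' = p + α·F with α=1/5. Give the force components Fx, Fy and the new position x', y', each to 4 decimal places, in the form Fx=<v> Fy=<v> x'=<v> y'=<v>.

Fx=-3.8149 Fy=-0.1081 x'=4.2370 y'=-7.0216

F_att = 1/4·(g−p) = 1/4·(-15,0) = (-3.7500,0.0000)
o1: d²=34 ≤ ρ²=52; F_rep = 25·(-3,-5)/34² = (-0.0649,-0.1081)
o2: d²=229 > ρ²=52 → inactive
F = F_att + ΣF_rep = (-3.8149,-0.1081)
p' = p + 1/5·F = (4.2370,-7.0216)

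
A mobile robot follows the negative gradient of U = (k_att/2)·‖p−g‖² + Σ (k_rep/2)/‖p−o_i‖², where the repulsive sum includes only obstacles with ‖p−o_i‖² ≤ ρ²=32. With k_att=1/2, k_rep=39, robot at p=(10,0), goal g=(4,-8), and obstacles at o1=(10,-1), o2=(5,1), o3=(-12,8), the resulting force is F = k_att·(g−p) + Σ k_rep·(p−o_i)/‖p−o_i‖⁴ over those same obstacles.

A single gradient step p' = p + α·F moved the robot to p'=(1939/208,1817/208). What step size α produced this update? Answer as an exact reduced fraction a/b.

α = 1/4

F_att = 1/2·(g−p) = 1/2·(-6,-8) = (-3.0000,-4.0000)
o1: d²=1 ≤ ρ²=32; F_rep = 39·(0,1)/1² = (0.0000,39.0000)
o2: d²=26 ≤ ρ²=32; F_rep = 39·(5,-1)/26² = (0.2885,-0.0577)
o3: d²=548 > ρ²=32 → inactive
F = F_att + ΣF_rep = (-2.7115,34.9423)
Δp = p'−p = (-0.6779,8.7356); α = Δx/Fx = (-141/208) / (-141/52) = 1/4
check: Δy/Fy = (1817/208) / (1817/52) = 1/4 ✓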